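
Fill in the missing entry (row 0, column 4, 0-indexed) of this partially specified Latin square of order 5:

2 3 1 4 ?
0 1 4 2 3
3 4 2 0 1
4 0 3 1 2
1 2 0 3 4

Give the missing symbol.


Row 0 contains symbols [1, 2, 3, 4] — missing [0].
Column 4 contains symbols [1, 2, 3, 4] — missing [0].
The missing symbol must appear in both missing sets; intersection = [0].
Therefore the hidden value is 0.

Missing value = 0.


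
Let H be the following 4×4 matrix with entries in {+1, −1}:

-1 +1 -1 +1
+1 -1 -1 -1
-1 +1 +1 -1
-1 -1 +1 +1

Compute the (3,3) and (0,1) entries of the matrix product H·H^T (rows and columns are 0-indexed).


Row 0 of H: [-1, 1, -1, 1].
Row 1 of H: [1, -1, -1, -1].
Row 3 of H: [-1, -1, 1, 1].
(H·H^T)[3][3] = Σ_j H[3][j]·H[3][j] = (-1)² + (-1)² + (1)² + (1)² = 1 + 1 + 1 + 1 = 4.
(H·H^T)[0][1] = Σ_j H[0][j]·H[1][j] = (-1)·(1) + (1)·(-1) + (-1)·(-1) + (1)·(-1) = -1 + -1 + 1 + -1 = -2.
Rows 0 and 1 are not orthogonal (dot product = -2 ≠ 0), so H is not a Hadamard matrix.

(3,3) entry = 4; (0,1) entry = -2.


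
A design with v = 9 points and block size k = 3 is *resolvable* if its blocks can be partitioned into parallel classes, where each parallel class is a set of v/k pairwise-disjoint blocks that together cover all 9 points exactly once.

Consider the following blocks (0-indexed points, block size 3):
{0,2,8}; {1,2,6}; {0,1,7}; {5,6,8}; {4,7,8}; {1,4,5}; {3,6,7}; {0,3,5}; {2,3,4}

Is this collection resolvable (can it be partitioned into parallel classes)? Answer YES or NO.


v = 9, block size k = 3, number of blocks = 9.
For resolvability, blocks must partition into parallel classes of size v/k = 3.
Total blocks must therefore be a multiple of 3: 9 = 3·3 + 0 ⇒ divisible ✓.
Greedy packing gives 3 candidate class(es). Each should be a full parallel class (size 3, covers all 9 points).
  Class 1 (3 blocks): {0,2,8}; {1,4,5}; {3,6,7}. Points covered: [0, 1, 2, 3, 4, 5, 6, 7, 8].
  Class 2 (3 blocks): {1,2,6}; {4,7,8}; {0,3,5}. Points covered: [0, 1, 2, 3, 4, 5, 6, 7, 8].
  Class 3 (3 blocks): {0,1,7}; {5,6,8}; {2,3,4}. Points covered: [0, 1, 2, 3, 4, 5, 6, 7, 8].
All classes full (size 3)? YES. All classes cover every point? YES.
Resolvable? YES.

YES


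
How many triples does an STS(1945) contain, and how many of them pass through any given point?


An STS(v) is a 2-(v, 3, 1) BIBD: block size k = 3, λ = 1.
Replication: r(k − 1) = λ(v − 1) ⇒ r·2 = 1945 − 1 = 1944 ⇒ r = 972.
Block count: b = v(v − 1)/6 = 1945·1944/6 = 3781080/6 = 630180.

r = 972, b = 630180.


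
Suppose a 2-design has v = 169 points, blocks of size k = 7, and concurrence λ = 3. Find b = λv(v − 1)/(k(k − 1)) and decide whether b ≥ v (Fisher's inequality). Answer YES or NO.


b = λv(v − 1)/(k(k − 1)) = 3·169·168/(7·6) = 85176/42 = 2028.
Compare with v = 169: b ≥ v, so Fisher's inequality holds.

YES


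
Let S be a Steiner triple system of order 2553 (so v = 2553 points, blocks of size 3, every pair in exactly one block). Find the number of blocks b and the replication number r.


An STS(v) is a 2-(v, 3, 1) BIBD: block size k = 3, λ = 1.
Replication: r(k − 1) = λ(v − 1) ⇒ r·2 = 2553 − 1 = 2552 ⇒ r = 1276.
Block count: b = v(v − 1)/6 = 2553·2552/6 = 6515256/6 = 1085876.
(Check via bk = vr: 1085876·3 = 3257628 = 2553·1276 = 3257628 ✓.)

r = 1276, b = 1085876.


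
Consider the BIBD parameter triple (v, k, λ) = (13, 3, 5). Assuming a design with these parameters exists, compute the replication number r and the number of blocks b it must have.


Any 2-(v, k, λ) BIBD satisfies two necessary conditions:
  (i)  Each point sits in r blocks, and counting incidences through any fixed point gives r(k − 1) = λ(v − 1), so r = λ(v − 1)/(k − 1).
  (ii) Total incidences bk = vr, so b = vr/k.
Step 1: r = λ(v − 1)/(k − 1) = 5·(13 − 1)/(3 − 1) = 5·12/2 = 60/2 = 30.
Step 2: b = vr/k = 13·30/3 = 390/3 = 130.
Check integrality: r = 30 ∈ Z ✓, b = 130 ∈ Z ✓.
(These identities are necessary conditions: they determine r and b for any design with these parameters, but do not by themselves prove that one exists.)

r = 30, b = 130.


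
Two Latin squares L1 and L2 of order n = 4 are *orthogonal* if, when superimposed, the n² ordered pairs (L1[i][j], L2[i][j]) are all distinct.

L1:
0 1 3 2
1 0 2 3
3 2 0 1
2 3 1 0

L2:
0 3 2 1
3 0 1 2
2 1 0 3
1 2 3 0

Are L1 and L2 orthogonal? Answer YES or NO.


Form the n² = 16 superimposed pairs (L1[i][j], L2[i][j]), row by row (rows and columns indexed from 0):
row 0: (0,0) (1,3) (3,2) (2,1)
row 1: (1,3) (0,0) (2,1) (3,2)
row 2: (3,2) (2,1) (0,0) (1,3)
row 3: (2,1) (3,2) (1,3) (0,0)
Orthogonality requires all 16 pairs distinct.
But the pair (1,3) repeats: cell (0,1) has L1 = 1, L2 = 3, and cell (1,0) has L1 = 1, L2 = 3.
A repeated pair means some other pair never occurs (only 4 distinct pairs out of 16), so the squares are not orthogonal.
Conclusion: NO.

NO


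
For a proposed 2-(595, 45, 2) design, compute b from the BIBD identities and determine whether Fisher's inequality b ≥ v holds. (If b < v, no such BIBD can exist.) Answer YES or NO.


b = λv(v − 1)/(k(k − 1)) = 2·595·594/(45·44) = 706860/1980 = 357.
Compare with v = 595: b < v, so Fisher's inequality fails.

NO


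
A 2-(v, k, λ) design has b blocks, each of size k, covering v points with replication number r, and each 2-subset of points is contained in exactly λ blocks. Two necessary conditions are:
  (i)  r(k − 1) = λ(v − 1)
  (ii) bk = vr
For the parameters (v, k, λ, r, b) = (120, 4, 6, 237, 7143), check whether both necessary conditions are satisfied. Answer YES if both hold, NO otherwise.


Condition (i): r(k − 1) = 237·3 = 711; λ(v − 1) = 6·119 = 714. Match? NO.
Condition (ii): bk = 7143·4 = 28572; vr = 120·237 = 28440. Match? NO.
Both conditions hold? NO.

NO


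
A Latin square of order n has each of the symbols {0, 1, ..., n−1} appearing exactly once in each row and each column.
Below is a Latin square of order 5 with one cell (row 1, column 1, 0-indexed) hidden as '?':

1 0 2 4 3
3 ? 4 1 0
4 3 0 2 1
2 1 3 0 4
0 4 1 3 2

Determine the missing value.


Row 1 contains symbols [0, 1, 3, 4] — missing [2].
Column 1 contains symbols [0, 1, 3, 4] — missing [2].
The missing symbol must appear in both missing sets; intersection = [2].
Therefore the hidden value is 2.

Missing value = 2.


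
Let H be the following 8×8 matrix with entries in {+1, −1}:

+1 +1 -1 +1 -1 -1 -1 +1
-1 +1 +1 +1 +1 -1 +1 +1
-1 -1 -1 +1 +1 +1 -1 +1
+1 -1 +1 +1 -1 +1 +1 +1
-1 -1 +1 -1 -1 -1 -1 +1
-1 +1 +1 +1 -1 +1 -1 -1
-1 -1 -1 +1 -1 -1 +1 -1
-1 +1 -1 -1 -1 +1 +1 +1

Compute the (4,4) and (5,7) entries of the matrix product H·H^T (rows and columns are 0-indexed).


Row 4 of H: [-1, -1, 1, -1, -1, -1, -1, 1].
Row 5 of H: [-1, 1, 1, 1, -1, 1, -1, -1].
Row 7 of H: [-1, 1, -1, -1, -1, 1, 1, 1].
(H·H^T)[4][4] = Σ_j H[4][j]·H[4][j] = (-1)² + (-1)² + (1)² + (-1)² + (-1)² + (-1)² + (-1)² + (1)² = 1 + 1 + 1 + 1 + 1 + 1 + 1 + 1 = 8.
(H·H^T)[5][7] = Σ_j H[5][j]·H[7][j] = (-1)·(-1) + (1)·(1) + (1)·(-1) + (1)·(-1) + (-1)·(-1) + (1)·(1) + (-1)·(1) + (-1)·(1) = 1 + 1 + -1 + -1 + 1 + 1 + -1 + -1 = 0.
So rows 5 and 7 are orthogonal; the diagonal entry equals n = 8.

(4,4) entry = 8; (5,7) entry = 0.


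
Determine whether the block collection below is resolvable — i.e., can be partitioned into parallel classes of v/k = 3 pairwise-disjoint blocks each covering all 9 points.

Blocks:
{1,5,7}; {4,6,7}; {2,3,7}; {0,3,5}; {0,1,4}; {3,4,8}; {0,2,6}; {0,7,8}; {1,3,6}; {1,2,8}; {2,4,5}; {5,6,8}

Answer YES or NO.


v = 9, block size k = 3, number of blocks = 12.
For resolvability, blocks must partition into parallel classes of size v/k = 3.
Total blocks must therefore be a multiple of 3: 12 = 3·4 + 0 ⇒ divisible ✓.
Greedy packing gives 4 candidate class(es). Each should be a full parallel class (size 3, covers all 9 points).
  Class 1 (3 blocks): {1,5,7}; {3,4,8}; {0,2,6}. Points covered: [0, 1, 2, 3, 4, 5, 6, 7, 8].
  Class 2 (3 blocks): {4,6,7}; {0,3,5}; {1,2,8}. Points covered: [0, 1, 2, 3, 4, 5, 6, 7, 8].
  Class 3 (3 blocks): {2,3,7}; {0,1,4}; {5,6,8}. Points covered: [0, 1, 2, 3, 4, 5, 6, 7, 8].
  Class 4 (3 blocks): {0,7,8}; {1,3,6}; {2,4,5}. Points covered: [0, 1, 2, 3, 4, 5, 6, 7, 8].
All classes full (size 3)? YES. All classes cover every point? YES.
Resolvable? YES.

YES


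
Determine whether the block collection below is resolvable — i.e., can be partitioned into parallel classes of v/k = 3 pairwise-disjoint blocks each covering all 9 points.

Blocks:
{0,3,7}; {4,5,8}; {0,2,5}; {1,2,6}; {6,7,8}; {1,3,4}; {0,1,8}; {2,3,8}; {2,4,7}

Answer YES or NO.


v = 9, block size k = 3, number of blocks = 9.
For resolvability, blocks must partition into parallel classes of size v/k = 3.
Total blocks must therefore be a multiple of 3: 9 = 3·3 + 0 ⇒ divisible ✓.
Consider block {0,1,8}. The only other block(s) in the collection disjoint from it are {2,4,7} — just 1 block(s). Any parallel class containing {0,1,8} would need 2 other blocks each disjoint from it, so no parallel class of size 3 can contain {0,1,8}.
Since every block must belong to some parallel class in a resolution, the collection cannot be partitioned into parallel classes.
Resolvable? NO.

NO


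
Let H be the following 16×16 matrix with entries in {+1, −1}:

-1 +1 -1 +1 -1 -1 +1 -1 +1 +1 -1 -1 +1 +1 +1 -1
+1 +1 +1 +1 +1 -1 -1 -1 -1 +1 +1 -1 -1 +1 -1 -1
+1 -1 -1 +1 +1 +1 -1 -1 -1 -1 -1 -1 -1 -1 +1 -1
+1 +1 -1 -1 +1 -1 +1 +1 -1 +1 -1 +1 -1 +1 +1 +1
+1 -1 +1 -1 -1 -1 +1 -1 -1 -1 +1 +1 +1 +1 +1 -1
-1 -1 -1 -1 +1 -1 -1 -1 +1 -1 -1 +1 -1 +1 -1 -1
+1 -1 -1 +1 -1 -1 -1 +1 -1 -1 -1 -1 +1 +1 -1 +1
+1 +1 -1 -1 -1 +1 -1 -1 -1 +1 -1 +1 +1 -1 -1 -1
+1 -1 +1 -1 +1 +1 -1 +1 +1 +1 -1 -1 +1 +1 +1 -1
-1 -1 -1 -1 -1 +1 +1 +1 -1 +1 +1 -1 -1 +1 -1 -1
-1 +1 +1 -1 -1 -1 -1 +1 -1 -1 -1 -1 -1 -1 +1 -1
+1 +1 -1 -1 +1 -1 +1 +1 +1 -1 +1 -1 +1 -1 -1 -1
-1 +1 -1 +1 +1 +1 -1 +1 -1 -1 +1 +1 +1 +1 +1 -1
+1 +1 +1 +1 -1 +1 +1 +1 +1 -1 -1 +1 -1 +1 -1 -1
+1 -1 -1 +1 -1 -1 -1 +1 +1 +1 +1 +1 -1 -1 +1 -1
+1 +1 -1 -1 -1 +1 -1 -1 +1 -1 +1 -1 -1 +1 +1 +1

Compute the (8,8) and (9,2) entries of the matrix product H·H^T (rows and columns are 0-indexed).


Row 2 of H: [1, -1, -1, 1, 1, 1, -1, -1, -1, -1, -1, -1, -1, -1, 1, -1].
Row 8 of H: [1, -1, 1, -1, 1, 1, -1, 1, 1, 1, -1, -1, 1, 1, 1, -1].
Row 9 of H: [-1, -1, -1, -1, -1, 1, 1, 1, -1, 1, 1, -1, -1, 1, -1, -1].
(H·H^T)[8][8] = Σ_j H[8][j]·H[8][j] = (1)² + (-1)² + (1)² + (-1)² + (1)² + (1)² + (-1)² + (1)² + (1)² + (1)² + (-1)² + (-1)² + (1)² + (1)² + (1)² + (-1)² = 1 + 1 + 1 + 1 + 1 + 1 + 1 + 1 + 1 + 1 + 1 + 1 + 1 + 1 + 1 + 1 = 16.
(H·H^T)[9][2] = Σ_j H[9][j]·H[2][j] = (-1)·(1) + (-1)·(-1) + (-1)·(-1) + (-1)·(1) + (-1)·(1) + (1)·(1) + (1)·(-1) + (1)·(-1) + (-1)·(-1) + (1)·(-1) + (1)·(-1) + (-1)·(-1) + (-1)·(-1) + (1)·(-1) + (-1)·(1) + (-1)·(-1) = -1 + 1 + 1 + -1 + -1 + 1 + -1 + -1 + 1 + -1 + -1 + 1 + 1 + -1 + -1 + 1 = -2.
Rows 9 and 2 are not orthogonal (dot product = -2 ≠ 0), so H is not a Hadamard matrix.

(8,8) entry = 16; (9,2) entry = -2.


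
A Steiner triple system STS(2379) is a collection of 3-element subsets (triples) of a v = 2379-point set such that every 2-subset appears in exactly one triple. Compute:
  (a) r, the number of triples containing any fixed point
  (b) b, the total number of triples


An STS(v) is a 2-(v, 3, 1) BIBD: block size k = 3, λ = 1.
Replication: r(k − 1) = λ(v − 1) ⇒ r·2 = 2379 − 1 = 2378 ⇒ r = 1189.
Block count: bk = vr ⇒ b·3 = 2379·1189 = 2828631 ⇒ b = 942877.
(Check via b = v(v − 1)/6 = 2379·2378/6 = 5657262/6 = 942877.)

r = 1189, b = 942877.


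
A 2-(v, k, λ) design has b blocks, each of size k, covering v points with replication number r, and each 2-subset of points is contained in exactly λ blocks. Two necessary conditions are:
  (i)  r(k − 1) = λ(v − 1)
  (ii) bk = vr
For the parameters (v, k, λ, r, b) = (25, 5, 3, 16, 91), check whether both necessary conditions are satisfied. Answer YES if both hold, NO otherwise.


Condition (i): r(k − 1) = 16·4 = 64; λ(v − 1) = 3·24 = 72. Match? NO.
Condition (ii): bk = 91·5 = 455; vr = 25·16 = 400. Match? NO.
Both conditions hold? NO.

NO


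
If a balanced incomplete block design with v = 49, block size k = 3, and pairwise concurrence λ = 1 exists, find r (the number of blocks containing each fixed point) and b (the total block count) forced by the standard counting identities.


Any 2-(v, k, λ) BIBD satisfies two necessary conditions:
  (i)  Each point sits in r blocks, and counting incidences through any fixed point gives r(k − 1) = λ(v − 1), so r = λ(v − 1)/(k − 1).
  (ii) Total incidences bk = vr, so b = vr/k.
Step 1: r = λ(v − 1)/(k − 1) = 1·(49 − 1)/(3 − 1) = 1·48/2 = 48/2 = 24.
Step 2: b = vr/k = 49·24/3 = 1176/3 = 392.
Check integrality: r = 24 ∈ Z ✓, b = 392 ∈ Z ✓.
(These identities are necessary conditions: they determine r and b for any design with these parameters, but do not by themselves prove that one exists.)

r = 24, b = 392.


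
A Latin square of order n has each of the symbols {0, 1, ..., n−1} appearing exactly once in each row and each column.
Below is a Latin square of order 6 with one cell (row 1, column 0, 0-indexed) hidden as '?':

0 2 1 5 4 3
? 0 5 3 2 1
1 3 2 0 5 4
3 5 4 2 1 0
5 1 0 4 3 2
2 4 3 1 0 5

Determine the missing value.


Row 1 contains symbols [0, 1, 2, 3, 5] — missing [4].
Column 0 contains symbols [0, 1, 2, 3, 5] — missing [4].
The missing symbol must appear in both missing sets; intersection = [4].
Therefore the hidden value is 4.

Missing value = 4.


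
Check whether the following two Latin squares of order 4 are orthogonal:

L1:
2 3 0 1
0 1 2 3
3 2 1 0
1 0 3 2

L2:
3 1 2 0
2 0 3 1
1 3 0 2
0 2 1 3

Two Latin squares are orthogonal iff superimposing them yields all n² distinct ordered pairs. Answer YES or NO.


Form the n² = 16 superimposed pairs (L1[i][j], L2[i][j]), row by row (rows and columns indexed from 0):
row 0: (2,3) (3,1) (0,2) (1,0)
row 1: (0,2) (1,0) (2,3) (3,1)
row 2: (3,1) (2,3) (1,0) (0,2)
row 3: (1,0) (0,2) (3,1) (2,3)
Orthogonality requires all 16 pairs distinct.
But the pair (0,2) repeats: cell (0,2) has L1 = 0, L2 = 2, and cell (1,0) has L1 = 0, L2 = 2.
A repeated pair means some other pair never occurs (only 4 distinct pairs out of 16), so the squares are not orthogonal.
Conclusion: NO.

NO


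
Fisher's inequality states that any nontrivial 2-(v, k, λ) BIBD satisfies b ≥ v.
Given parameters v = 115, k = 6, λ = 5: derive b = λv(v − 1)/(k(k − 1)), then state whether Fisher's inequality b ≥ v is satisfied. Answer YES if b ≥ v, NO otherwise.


r = λ(v − 1)/(k − 1) = 5·114/5 = 114.
b = vr/k = 115·114/6 = 2185.
Fisher's inequality: b ≥ v ⇔ 2185 ≥ 115? YES.

YES


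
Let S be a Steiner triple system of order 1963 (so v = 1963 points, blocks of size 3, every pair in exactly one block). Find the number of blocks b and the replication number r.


An STS(v) is a 2-(v, 3, 1) BIBD: block size k = 3, λ = 1.
Replication: r(k − 1) = λ(v − 1) ⇒ r·2 = 1963 − 1 = 1962 ⇒ r = 981.
Block count: bk = vr ⇒ b·3 = 1963·981 = 1925703 ⇒ b = 641901.

r = 981, b = 641901.


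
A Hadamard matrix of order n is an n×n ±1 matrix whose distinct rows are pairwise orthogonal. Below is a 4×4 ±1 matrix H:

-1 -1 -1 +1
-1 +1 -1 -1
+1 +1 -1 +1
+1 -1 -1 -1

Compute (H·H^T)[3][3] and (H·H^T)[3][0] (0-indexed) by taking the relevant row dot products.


Row 0 of H: [-1, -1, -1, 1].
Row 3 of H: [1, -1, -1, -1].
(H·H^T)[3][3] = Σ_j H[3][j]·H[3][j] = (1)² + (-1)² + (-1)² + (-1)² = 1 + 1 + 1 + 1 = 4.
(H·H^T)[3][0] = Σ_j H[3][j]·H[0][j] = (1)·(-1) + (-1)·(-1) + (-1)·(-1) + (-1)·(1) = -1 + 1 + 1 + -1 = 0.
So rows 3 and 0 are orthogonal; the diagonal entry equals n = 4.

(3,3) entry = 4; (3,0) entry = 0.


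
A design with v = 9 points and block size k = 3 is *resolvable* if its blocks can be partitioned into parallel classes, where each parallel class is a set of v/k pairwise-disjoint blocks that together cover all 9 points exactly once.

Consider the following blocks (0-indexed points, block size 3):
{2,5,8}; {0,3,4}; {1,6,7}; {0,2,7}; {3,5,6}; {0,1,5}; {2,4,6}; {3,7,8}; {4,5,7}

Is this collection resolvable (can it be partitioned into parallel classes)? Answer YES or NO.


v = 9, block size k = 3, number of blocks = 9.
For resolvability, blocks must partition into parallel classes of size v/k = 3.
Total blocks must therefore be a multiple of 3: 9 = 3·3 + 0 ⇒ divisible ✓.
Consider block {0,2,7}. The only other block(s) in the collection disjoint from it are {3,5,6} — just 1 block(s). Any parallel class containing {0,2,7} would need 2 other blocks each disjoint from it, so no parallel class of size 3 can contain {0,2,7}.
Since every block must belong to some parallel class in a resolution, the collection cannot be partitioned into parallel classes.
Resolvable? NO.

NO


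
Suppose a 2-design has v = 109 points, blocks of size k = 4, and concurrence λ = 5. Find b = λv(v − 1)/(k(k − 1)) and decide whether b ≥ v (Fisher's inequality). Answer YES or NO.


b = λv(v − 1)/(k(k − 1)) = 5·109·108/(4·3) = 58860/12 = 4905.
Compare with v = 109: b ≥ v, so Fisher's inequality holds.

YES


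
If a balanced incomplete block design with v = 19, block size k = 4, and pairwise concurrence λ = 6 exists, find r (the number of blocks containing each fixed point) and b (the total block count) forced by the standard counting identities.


Any 2-(v, k, λ) BIBD satisfies two necessary conditions:
  (i)  Each point sits in r blocks, and counting incidences through any fixed point gives r(k − 1) = λ(v − 1), so r = λ(v − 1)/(k − 1).
  (ii) Total incidences bk = vr, so b = vr/k.
Step 1: r = λ(v − 1)/(k − 1) = 6·(19 − 1)/(4 − 1) = 6·18/3 = 108/3 = 36.
Step 2: b = vr/k = 19·36/4 = 684/4 = 171.
Check integrality: r = 36 ∈ Z ✓, b = 171 ∈ Z ✓.
(These identities are necessary conditions: they determine r and b for any design with these parameters, but do not by themselves prove that one exists.)

r = 36, b = 171.


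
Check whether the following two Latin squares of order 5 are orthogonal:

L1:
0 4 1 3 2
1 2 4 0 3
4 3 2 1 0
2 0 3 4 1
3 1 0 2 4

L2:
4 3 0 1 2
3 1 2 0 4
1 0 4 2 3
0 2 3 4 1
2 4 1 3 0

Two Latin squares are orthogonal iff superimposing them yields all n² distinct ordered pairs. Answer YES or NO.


Form the n² = 25 superimposed pairs (L1[i][j], L2[i][j]), row by row (rows and columns indexed from 0):
row 0: (0,4) (4,3) (1,0) (3,1) (2,2)
row 1: (1,3) (2,1) (4,2) (0,0) (3,4)
row 2: (4,1) (3,0) (2,4) (1,2) (0,3)
row 3: (2,0) (0,2) (3,3) (4,4) (1,1)
row 4: (3,2) (1,4) (0,1) (2,3) (4,0)
Orthogonality requires all 25 pairs distinct.
Check by first coordinate: for each symbol s of L1, list the L2 entries in the n cells where L1 = s; they must all differ.
  L1 = 0: L2 entries (in reading order) 4, 0, 3, 2, 1 — all 5 distinct ✓
  L1 = 1: L2 entries (in reading order) 0, 3, 2, 1, 4 — all 5 distinct ✓
  L1 = 2: L2 entries (in reading order) 2, 1, 4, 0, 3 — all 5 distinct ✓
  L1 = 3: L2 entries (in reading order) 1, 4, 0, 3, 2 — all 5 distinct ✓
  L1 = 4: L2 entries (in reading order) 3, 2, 1, 4, 0 — all 5 distinct ✓
Every symbol of L1 meets every symbol of L2 exactly once, so all 25 pairs are distinct (25 of 25).
Conclusion: YES.

YES


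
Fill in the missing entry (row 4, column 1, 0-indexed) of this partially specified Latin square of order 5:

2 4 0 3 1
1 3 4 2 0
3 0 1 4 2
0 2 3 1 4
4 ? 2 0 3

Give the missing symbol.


Row 4 contains symbols [0, 2, 3, 4] — missing [1].
Column 1 contains symbols [0, 2, 3, 4] — missing [1].
The missing symbol must appear in both missing sets; intersection = [1].
Therefore the hidden value is 1.

Missing value = 1.


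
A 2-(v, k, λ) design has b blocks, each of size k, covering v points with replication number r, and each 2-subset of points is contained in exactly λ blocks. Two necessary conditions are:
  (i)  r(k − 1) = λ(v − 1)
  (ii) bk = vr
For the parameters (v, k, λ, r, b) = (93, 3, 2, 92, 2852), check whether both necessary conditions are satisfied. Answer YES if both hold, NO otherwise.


Condition (i): r(k − 1) = 92·2 = 184; λ(v − 1) = 2·92 = 184. Match? YES.
Condition (ii): bk = 2852·3 = 8556; vr = 93·92 = 8556. Match? YES.
Both conditions hold? YES.

YES


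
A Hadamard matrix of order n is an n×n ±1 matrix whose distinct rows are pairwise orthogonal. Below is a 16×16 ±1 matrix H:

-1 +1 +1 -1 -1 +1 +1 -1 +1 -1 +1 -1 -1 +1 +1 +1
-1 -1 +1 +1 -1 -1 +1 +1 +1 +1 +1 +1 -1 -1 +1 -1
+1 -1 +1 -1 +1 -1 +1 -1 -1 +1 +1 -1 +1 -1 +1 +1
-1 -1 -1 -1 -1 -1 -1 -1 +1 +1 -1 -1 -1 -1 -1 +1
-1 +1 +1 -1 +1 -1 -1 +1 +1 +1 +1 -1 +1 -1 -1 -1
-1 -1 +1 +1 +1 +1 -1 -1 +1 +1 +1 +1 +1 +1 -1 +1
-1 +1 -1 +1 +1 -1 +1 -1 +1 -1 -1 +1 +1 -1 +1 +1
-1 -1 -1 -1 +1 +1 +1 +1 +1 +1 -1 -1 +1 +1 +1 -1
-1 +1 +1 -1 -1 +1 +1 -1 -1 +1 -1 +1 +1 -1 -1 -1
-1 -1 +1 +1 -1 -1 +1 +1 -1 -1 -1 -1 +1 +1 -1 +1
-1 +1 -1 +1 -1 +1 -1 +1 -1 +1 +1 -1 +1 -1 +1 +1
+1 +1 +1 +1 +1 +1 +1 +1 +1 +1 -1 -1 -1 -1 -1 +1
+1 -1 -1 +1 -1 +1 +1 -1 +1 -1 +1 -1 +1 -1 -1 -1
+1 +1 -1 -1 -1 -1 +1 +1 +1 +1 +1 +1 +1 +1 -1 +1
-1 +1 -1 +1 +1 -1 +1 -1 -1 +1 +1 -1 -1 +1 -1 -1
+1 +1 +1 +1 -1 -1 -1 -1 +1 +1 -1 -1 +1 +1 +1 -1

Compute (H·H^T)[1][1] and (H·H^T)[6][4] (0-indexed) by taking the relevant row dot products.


Row 1 of H: [-1, -1, 1, 1, -1, -1, 1, 1, 1, 1, 1, 1, -1, -1, 1, -1].
Row 4 of H: [-1, 1, 1, -1, 1, -1, -1, 1, 1, 1, 1, -1, 1, -1, -1, -1].
Row 6 of H: [-1, 1, -1, 1, 1, -1, 1, -1, 1, -1, -1, 1, 1, -1, 1, 1].
(H·H^T)[1][1] = Σ_j H[1][j]·H[1][j] = (-1)² + (-1)² + (1)² + (1)² + (-1)² + (-1)² + (1)² + (1)² + (1)² + (1)² + (1)² + (1)² + (-1)² + (-1)² + (1)² + (-1)² = 1 + 1 + 1 + 1 + 1 + 1 + 1 + 1 + 1 + 1 + 1 + 1 + 1 + 1 + 1 + 1 = 16.
(H·H^T)[6][4] = Σ_j H[6][j]·H[4][j] = (-1)·(-1) + (1)·(1) + (-1)·(1) + (1)·(-1) + (1)·(1) + (-1)·(-1) + (1)·(-1) + (-1)·(1) + (1)·(1) + (-1)·(1) + (-1)·(1) + (1)·(-1) + (1)·(1) + (-1)·(-1) + (1)·(-1) + (1)·(-1) = 1 + 1 + -1 + -1 + 1 + 1 + -1 + -1 + 1 + -1 + -1 + -1 + 1 + 1 + -1 + -1 = -2.
Rows 6 and 4 are not orthogonal (dot product = -2 ≠ 0), so H is not a Hadamard matrix.

(1,1) entry = 16; (6,4) entry = -2.


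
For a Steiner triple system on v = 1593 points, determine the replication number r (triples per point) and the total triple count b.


An STS(v) is a 2-(v, 3, 1) BIBD: block size k = 3, λ = 1.
Replication: r(k − 1) = λ(v − 1) ⇒ r·2 = 1593 − 1 = 1592 ⇒ r = 796.
Block count: b = v(v − 1)/6 = 1593·1592/6 = 2536056/6 = 422676.

r = 796, b = 422676.


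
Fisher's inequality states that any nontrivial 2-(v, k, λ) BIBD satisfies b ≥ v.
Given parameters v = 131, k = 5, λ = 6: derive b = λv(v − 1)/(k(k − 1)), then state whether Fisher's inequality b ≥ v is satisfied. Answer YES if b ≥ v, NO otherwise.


r = λ(v − 1)/(k − 1) = 6·130/4 = 195.
b = vr/k = 131·195/5 = 5109.
Fisher's inequality: b ≥ v ⇔ 5109 ≥ 131? YES.

YES


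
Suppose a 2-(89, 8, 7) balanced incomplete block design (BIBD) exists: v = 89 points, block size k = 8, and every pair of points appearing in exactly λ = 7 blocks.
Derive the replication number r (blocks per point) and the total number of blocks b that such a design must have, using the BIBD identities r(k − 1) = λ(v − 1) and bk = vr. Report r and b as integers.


Any 2-(v, k, λ) BIBD satisfies two necessary conditions:
  (i)  Each point sits in r blocks, and counting incidences through any fixed point gives r(k − 1) = λ(v − 1), so r = λ(v − 1)/(k − 1).
  (ii) Total incidences bk = vr, so b = vr/k.
Step 1: r = λ(v − 1)/(k − 1) = 7·(89 − 1)/(8 − 1) = 7·88/7 = 616/7 = 88.
Step 2: b = vr/k = 89·88/8 = 7832/8 = 979.
Check integrality: r = 88 ∈ Z ✓, b = 979 ∈ Z ✓.
(These identities are necessary conditions: they determine r and b for any design with these parameters, but do not by themselves prove that one exists.)

r = 88, b = 979.


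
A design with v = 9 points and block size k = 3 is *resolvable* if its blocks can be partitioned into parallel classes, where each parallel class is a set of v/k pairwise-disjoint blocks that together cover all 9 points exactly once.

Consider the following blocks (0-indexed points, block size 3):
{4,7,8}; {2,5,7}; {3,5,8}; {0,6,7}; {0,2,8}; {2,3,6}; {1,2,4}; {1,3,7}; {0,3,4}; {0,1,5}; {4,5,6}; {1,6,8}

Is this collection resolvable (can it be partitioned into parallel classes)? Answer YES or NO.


v = 9, block size k = 3, number of blocks = 12.
For resolvability, blocks must partition into parallel classes of size v/k = 3.
Total blocks must therefore be a multiple of 3: 12 = 3·4 + 0 ⇒ divisible ✓.
Greedy packing gives 4 candidate class(es). Each should be a full parallel class (size 3, covers all 9 points).
  Class 1 (3 blocks): {4,7,8}; {2,3,6}; {0,1,5}. Points covered: [0, 1, 2, 3, 4, 5, 6, 7, 8].
  Class 2 (3 blocks): {2,5,7}; {0,3,4}; {1,6,8}. Points covered: [0, 1, 2, 3, 4, 5, 6, 7, 8].
  Class 3 (3 blocks): {3,5,8}; {0,6,7}; {1,2,4}. Points covered: [0, 1, 2, 3, 4, 5, 6, 7, 8].
  Class 4 (3 blocks): {0,2,8}; {1,3,7}; {4,5,6}. Points covered: [0, 1, 2, 3, 4, 5, 6, 7, 8].
All classes full (size 3)? YES. All classes cover every point? YES.
Resolvable? YES.

YES


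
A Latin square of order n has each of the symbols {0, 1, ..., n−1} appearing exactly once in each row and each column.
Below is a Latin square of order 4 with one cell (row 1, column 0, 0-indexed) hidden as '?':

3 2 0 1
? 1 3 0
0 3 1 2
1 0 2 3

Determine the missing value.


Row 1 contains symbols [0, 1, 3] — missing [2].
Column 0 contains symbols [0, 1, 3] — missing [2].
The missing symbol must appear in both missing sets; intersection = [2].
Therefore the hidden value is 2.

Missing value = 2.


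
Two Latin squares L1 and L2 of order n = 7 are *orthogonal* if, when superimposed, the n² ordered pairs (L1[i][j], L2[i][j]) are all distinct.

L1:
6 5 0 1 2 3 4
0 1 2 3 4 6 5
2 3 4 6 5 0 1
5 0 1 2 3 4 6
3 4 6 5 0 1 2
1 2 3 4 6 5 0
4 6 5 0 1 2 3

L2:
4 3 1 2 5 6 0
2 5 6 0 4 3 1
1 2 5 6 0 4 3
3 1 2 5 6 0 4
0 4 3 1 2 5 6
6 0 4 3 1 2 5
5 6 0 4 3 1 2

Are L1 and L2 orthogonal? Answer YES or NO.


Form the n² = 49 superimposed pairs (L1[i][j], L2[i][j]), row by row (rows and columns indexed from 0):
row 0: (6,4) (5,3) (0,1) (1,2) (2,5) (3,6) (4,0)
row 1: (0,2) (1,5) (2,6) (3,0) (4,4) (6,3) (5,1)
row 2: (2,1) (3,2) (4,5) (6,6) (5,0) (0,4) (1,3)
row 3: (5,3) (0,1) (1,2) (2,5) (3,6) (4,0) (6,4)
row 4: (3,0) (4,4) (6,3) (5,1) (0,2) (1,5) (2,6)
row 5: (1,6) (2,0) (3,4) (4,3) (6,1) (5,2) (0,5)
row 6: (4,5) (6,6) (5,0) (0,4) (1,3) (2,1) (3,2)
Orthogonality requires all 49 pairs distinct.
But the pair (5,3) repeats: cell (0,1) has L1 = 5, L2 = 3, and cell (3,0) has L1 = 5, L2 = 3.
A repeated pair means some other pair never occurs (only 28 distinct pairs out of 49), so the squares are not orthogonal.
Conclusion: NO.

NO


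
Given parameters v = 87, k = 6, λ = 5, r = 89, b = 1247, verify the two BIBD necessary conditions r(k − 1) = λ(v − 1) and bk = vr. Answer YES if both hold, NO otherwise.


Condition (i): r(k − 1) = 89·5 = 445; λ(v − 1) = 5·86 = 430. Match? NO.
Condition (ii): bk = 1247·6 = 7482; vr = 87·89 = 7743. Match? NO.
Both conditions hold? NO.

NO


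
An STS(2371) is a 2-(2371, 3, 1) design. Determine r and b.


An STS(v) is a 2-(v, 3, 1) BIBD: block size k = 3, λ = 1.
Replication: r(k − 1) = λ(v − 1) ⇒ r·2 = 2371 − 1 = 2370 ⇒ r = 1185.
Block count: bk = vr ⇒ b·3 = 2371·1185 = 2809635 ⇒ b = 936545.

r = 1185, b = 936545.


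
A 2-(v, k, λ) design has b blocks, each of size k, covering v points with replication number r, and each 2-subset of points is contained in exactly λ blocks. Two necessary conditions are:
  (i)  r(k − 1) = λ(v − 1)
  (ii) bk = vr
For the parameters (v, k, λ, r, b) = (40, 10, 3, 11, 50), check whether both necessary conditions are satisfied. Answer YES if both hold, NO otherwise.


Condition (i): r(k − 1) = 11·9 = 99; λ(v − 1) = 3·39 = 117. Match? NO.
Condition (ii): bk = 50·10 = 500; vr = 40·11 = 440. Match? NO.
Both conditions hold? NO.

NO


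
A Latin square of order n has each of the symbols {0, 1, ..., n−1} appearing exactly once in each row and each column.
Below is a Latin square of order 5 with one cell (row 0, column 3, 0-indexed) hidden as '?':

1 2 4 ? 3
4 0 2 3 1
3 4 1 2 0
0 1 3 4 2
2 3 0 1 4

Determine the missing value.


Row 0 contains symbols [1, 2, 3, 4] — missing [0].
Column 3 contains symbols [1, 2, 3, 4] — missing [0].
The missing symbol must appear in both missing sets; intersection = [0].
Therefore the hidden value is 0.

Missing value = 0.


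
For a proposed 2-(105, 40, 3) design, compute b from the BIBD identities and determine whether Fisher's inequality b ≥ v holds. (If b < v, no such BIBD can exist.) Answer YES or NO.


r = λ(v − 1)/(k − 1) = 3·104/39 = 8.
b = vr/k = 105·8/40 = 21.
Fisher's inequality: b ≥ v ⇔ 21 ≥ 105? NO.

NO


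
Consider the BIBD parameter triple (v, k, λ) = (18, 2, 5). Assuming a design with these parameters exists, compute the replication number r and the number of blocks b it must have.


Any 2-(v, k, λ) BIBD satisfies two necessary conditions:
  (i)  Each point sits in r blocks, and counting incidences through any fixed point gives r(k − 1) = λ(v − 1), so r = λ(v − 1)/(k − 1).
  (ii) Total incidences bk = vr, so b = vr/k.
Step 1: r = λ(v − 1)/(k − 1) = 5·(18 − 1)/(2 − 1) = 5·17/1 = 85/1 = 85.
Step 2: b = vr/k = 18·85/2 = 1530/2 = 765.
Check integrality: r = 85 ∈ Z ✓, b = 765 ∈ Z ✓.
(These identities are necessary conditions: they determine r and b for any design with these parameters, but do not by themselves prove that one exists.)

r = 85, b = 765.


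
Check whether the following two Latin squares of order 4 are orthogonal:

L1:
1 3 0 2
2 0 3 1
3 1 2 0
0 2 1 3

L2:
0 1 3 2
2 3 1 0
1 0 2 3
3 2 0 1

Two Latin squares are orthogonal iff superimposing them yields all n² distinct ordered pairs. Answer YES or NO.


Form the n² = 16 superimposed pairs (L1[i][j], L2[i][j]), row by row (rows and columns indexed from 0):
row 0: (1,0) (3,1) (0,3) (2,2)
row 1: (2,2) (0,3) (3,1) (1,0)
row 2: (3,1) (1,0) (2,2) (0,3)
row 3: (0,3) (2,2) (1,0) (3,1)
Orthogonality requires all 16 pairs distinct.
But the pair (2,2) repeats: cell (0,3) has L1 = 2, L2 = 2, and cell (1,0) has L1 = 2, L2 = 2.
A repeated pair means some other pair never occurs (only 4 distinct pairs out of 16), so the squares are not orthogonal.
Conclusion: NO.

NO


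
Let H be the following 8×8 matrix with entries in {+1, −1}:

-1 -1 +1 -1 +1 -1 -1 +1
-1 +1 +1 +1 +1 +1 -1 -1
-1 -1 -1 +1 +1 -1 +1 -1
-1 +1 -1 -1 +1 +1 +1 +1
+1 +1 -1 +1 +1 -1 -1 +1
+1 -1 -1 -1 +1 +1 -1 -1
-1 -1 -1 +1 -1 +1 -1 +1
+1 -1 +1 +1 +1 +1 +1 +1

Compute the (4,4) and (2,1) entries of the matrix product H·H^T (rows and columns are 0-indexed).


Row 1 of H: [-1, 1, 1, 1, 1, 1, -1, -1].
Row 2 of H: [-1, -1, -1, 1, 1, -1, 1, -1].
Row 4 of H: [1, 1, -1, 1, 1, -1, -1, 1].
(H·H^T)[4][4] = Σ_j H[4][j]·H[4][j] = (1)² + (1)² + (-1)² + (1)² + (1)² + (-1)² + (-1)² + (1)² = 1 + 1 + 1 + 1 + 1 + 1 + 1 + 1 = 8.
(H·H^T)[2][1] = Σ_j H[2][j]·H[1][j] = (-1)·(-1) + (-1)·(1) + (-1)·(1) + (1)·(1) + (1)·(1) + (-1)·(1) + (1)·(-1) + (-1)·(-1) = 1 + -1 + -1 + 1 + 1 + -1 + -1 + 1 = 0.
So rows 2 and 1 are orthogonal; the diagonal entry equals n = 8.

(4,4) entry = 8; (2,1) entry = 0.


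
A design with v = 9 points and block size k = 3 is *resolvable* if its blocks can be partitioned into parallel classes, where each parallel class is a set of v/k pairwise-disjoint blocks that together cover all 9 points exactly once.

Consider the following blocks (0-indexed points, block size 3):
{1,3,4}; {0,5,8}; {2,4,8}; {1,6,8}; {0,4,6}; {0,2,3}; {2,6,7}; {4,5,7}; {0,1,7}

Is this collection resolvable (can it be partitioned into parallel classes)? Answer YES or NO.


v = 9, block size k = 3, number of blocks = 9.
For resolvability, blocks must partition into parallel classes of size v/k = 3.
Total blocks must therefore be a multiple of 3: 9 = 3·3 + 0 ⇒ divisible ✓.
Consider block {2,4,8}. The only other block(s) in the collection disjoint from it are {0,1,7} — just 1 block(s). Any parallel class containing {2,4,8} would need 2 other blocks each disjoint from it, so no parallel class of size 3 can contain {2,4,8}.
Since every block must belong to some parallel class in a resolution, the collection cannot be partitioned into parallel classes.
Resolvable? NO.

NO


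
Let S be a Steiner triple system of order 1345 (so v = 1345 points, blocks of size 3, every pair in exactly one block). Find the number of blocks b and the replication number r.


An STS(v) is a 2-(v, 3, 1) BIBD: block size k = 3, λ = 1.
Replication: r(k − 1) = λ(v − 1) ⇒ r·2 = 1345 − 1 = 1344 ⇒ r = 672.
Block count: bk = vr ⇒ b·3 = 1345·672 = 903840 ⇒ b = 301280.

r = 672, b = 301280.


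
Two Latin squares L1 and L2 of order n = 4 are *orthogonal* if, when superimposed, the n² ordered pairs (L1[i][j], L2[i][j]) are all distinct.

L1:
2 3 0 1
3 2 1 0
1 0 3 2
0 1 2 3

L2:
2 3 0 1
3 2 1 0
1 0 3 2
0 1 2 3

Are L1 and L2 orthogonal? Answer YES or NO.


Form the n² = 16 superimposed pairs (L1[i][j], L2[i][j]), row by row (rows and columns indexed from 0):
row 0: (2,2) (3,3) (0,0) (1,1)
row 1: (3,3) (2,2) (1,1) (0,0)
row 2: (1,1) (0,0) (3,3) (2,2)
row 3: (0,0) (1,1) (2,2) (3,3)
Orthogonality requires all 16 pairs distinct.
But the pair (3,3) repeats: cell (0,1) has L1 = 3, L2 = 3, and cell (1,0) has L1 = 3, L2 = 3.
A repeated pair means some other pair never occurs (only 4 distinct pairs out of 16), so the squares are not orthogonal.
Conclusion: NO.

NO


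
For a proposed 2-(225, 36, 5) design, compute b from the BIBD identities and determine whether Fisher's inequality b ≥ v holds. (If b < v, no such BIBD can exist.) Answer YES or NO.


b = λv(v − 1)/(k(k − 1)) = 5·225·224/(36·35) = 252000/1260 = 200.
Compare with v = 225: b < v, so Fisher's inequality fails.

NO


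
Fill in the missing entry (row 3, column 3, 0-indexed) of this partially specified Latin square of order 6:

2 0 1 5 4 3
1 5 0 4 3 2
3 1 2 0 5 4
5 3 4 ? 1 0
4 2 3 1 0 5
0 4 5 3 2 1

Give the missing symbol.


Row 3 contains symbols [0, 1, 3, 4, 5] — missing [2].
Column 3 contains symbols [0, 1, 3, 4, 5] — missing [2].
The missing symbol must appear in both missing sets; intersection = [2].
Therefore the hidden value is 2.

Missing value = 2.


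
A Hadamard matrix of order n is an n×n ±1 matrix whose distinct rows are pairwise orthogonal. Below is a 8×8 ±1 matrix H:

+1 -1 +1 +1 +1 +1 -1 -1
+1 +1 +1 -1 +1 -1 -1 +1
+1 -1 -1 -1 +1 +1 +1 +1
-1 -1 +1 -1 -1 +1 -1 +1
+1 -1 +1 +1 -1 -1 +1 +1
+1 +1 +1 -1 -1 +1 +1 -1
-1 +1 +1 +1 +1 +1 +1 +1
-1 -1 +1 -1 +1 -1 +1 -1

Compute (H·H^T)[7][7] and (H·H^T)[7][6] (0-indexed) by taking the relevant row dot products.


Row 6 of H: [-1, 1, 1, 1, 1, 1, 1, 1].
Row 7 of H: [-1, -1, 1, -1, 1, -1, 1, -1].
(H·H^T)[7][7] = Σ_j H[7][j]·H[7][j] = (-1)² + (-1)² + (1)² + (-1)² + (1)² + (-1)² + (1)² + (-1)² = 1 + 1 + 1 + 1 + 1 + 1 + 1 + 1 = 8.
(H·H^T)[7][6] = Σ_j H[7][j]·H[6][j] = (-1)·(-1) + (-1)·(1) + (1)·(1) + (-1)·(1) + (1)·(1) + (-1)·(1) + (1)·(1) + (-1)·(1) = 1 + -1 + 1 + -1 + 1 + -1 + 1 + -1 = 0.
So rows 7 and 6 are orthogonal; the diagonal entry equals n = 8.

(7,7) entry = 8; (7,6) entry = 0.


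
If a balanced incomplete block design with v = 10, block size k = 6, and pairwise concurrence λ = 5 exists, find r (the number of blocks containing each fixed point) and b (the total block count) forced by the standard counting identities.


Any 2-(v, k, λ) BIBD satisfies two necessary conditions:
  (i)  Each point sits in r blocks, and counting incidences through any fixed point gives r(k − 1) = λ(v − 1), so r = λ(v − 1)/(k − 1).
  (ii) Total incidences bk = vr, so b = vr/k.
Step 1: r = λ(v − 1)/(k − 1) = 5·(10 − 1)/(6 − 1) = 5·9/5 = 45/5 = 9.
Step 2: b = vr/k = 10·9/6 = 90/6 = 15.
Check integrality: r = 9 ∈ Z ✓, b = 15 ∈ Z ✓.
(These identities are necessary conditions: they determine r and b for any design with these parameters, but do not by themselves prove that one exists.)

r = 9, b = 15.


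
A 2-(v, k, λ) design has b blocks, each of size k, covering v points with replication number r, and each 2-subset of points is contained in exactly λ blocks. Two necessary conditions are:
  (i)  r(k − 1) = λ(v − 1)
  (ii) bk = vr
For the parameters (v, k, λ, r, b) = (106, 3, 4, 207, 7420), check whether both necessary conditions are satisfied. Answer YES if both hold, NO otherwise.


Condition (i): r(k − 1) = 207·2 = 414; λ(v − 1) = 4·105 = 420. Match? NO.
Condition (ii): bk = 7420·3 = 22260; vr = 106·207 = 21942. Match? NO.
Both conditions hold? NO.

NO


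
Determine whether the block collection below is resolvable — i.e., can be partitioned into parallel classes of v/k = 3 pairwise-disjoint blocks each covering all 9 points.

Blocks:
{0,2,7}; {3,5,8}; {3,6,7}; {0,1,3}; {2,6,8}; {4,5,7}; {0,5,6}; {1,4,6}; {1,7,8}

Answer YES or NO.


v = 9, block size k = 3, number of blocks = 9.
For resolvability, blocks must partition into parallel classes of size v/k = 3.
Total blocks must therefore be a multiple of 3: 9 = 3·3 + 0 ⇒ divisible ✓.
Consider block {3,6,7}. It intersects every other block in the collection, so no parallel class of size 3 can contain it.
Since every block must belong to some parallel class in a resolution, the collection cannot be partitioned into parallel classes.
Resolvable? NO.

NO


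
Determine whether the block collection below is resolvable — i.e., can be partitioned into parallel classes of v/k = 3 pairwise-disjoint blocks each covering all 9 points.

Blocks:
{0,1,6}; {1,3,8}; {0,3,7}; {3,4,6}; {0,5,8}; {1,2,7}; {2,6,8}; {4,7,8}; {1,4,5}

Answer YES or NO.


v = 9, block size k = 3, number of blocks = 9.
For resolvability, blocks must partition into parallel classes of size v/k = 3.
Total blocks must therefore be a multiple of 3: 9 = 3·3 + 0 ⇒ divisible ✓.
Consider block {0,1,6}. The only other block(s) in the collection disjoint from it are {4,7,8} — just 1 block(s). Any parallel class containing {0,1,6} would need 2 other blocks each disjoint from it, so no parallel class of size 3 can contain {0,1,6}.
Since every block must belong to some parallel class in a resolution, the collection cannot be partitioned into parallel classes.
Resolvable? NO.

NO


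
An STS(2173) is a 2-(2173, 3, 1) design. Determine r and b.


An STS(v) is a 2-(v, 3, 1) BIBD: block size k = 3, λ = 1.
Replication: r(k − 1) = λ(v − 1) ⇒ r·2 = 2173 − 1 = 2172 ⇒ r = 1086.
Block count: b = v(v − 1)/6 = 2173·2172/6 = 4719756/6 = 786626.

r = 1086, b = 786626.


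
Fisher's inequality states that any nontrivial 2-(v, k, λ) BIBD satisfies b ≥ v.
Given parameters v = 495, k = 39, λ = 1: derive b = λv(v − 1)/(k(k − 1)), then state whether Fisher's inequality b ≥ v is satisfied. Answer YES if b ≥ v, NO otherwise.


r = λ(v − 1)/(k − 1) = 1·494/38 = 13.
b = vr/k = 495·13/39 = 165.
Fisher's inequality: b ≥ v ⇔ 165 ≥ 495? NO.

NO


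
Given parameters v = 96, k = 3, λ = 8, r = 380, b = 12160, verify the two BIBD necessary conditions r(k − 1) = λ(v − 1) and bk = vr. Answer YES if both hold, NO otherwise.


Condition (i): r(k − 1) = 380·2 = 760; λ(v − 1) = 8·95 = 760. Match? YES.
Condition (ii): bk = 12160·3 = 36480; vr = 96·380 = 36480. Match? YES.
Both conditions hold? YES.

YES


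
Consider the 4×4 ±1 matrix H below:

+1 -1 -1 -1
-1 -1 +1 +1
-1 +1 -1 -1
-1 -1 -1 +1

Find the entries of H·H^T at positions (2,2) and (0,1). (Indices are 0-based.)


Row 0 of H: [1, -1, -1, -1].
Row 1 of H: [-1, -1, 1, 1].
Row 2 of H: [-1, 1, -1, -1].
(H·H^T)[2][2] = Σ_j H[2][j]·H[2][j] = (-1)² + (1)² + (-1)² + (-1)² = 1 + 1 + 1 + 1 = 4.
(H·H^T)[0][1] = Σ_j H[0][j]·H[1][j] = (1)·(-1) + (-1)·(-1) + (-1)·(1) + (-1)·(1) = -1 + 1 + -1 + -1 = -2.
Rows 0 and 1 are not orthogonal (dot product = -2 ≠ 0), so H is not a Hadamard matrix.

(2,2) entry = 4; (0,1) entry = -2.
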